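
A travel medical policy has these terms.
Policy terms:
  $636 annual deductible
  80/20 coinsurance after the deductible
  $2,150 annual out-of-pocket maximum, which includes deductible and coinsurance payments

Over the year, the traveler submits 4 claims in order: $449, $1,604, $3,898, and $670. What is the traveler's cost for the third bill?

Claim 1 — $449: fully absorbed by the deductible. Cost to traveler: $449. OOP to date $449.
Claim 2 — $1,604: deductible takes $187, $1,417 remains; 20% of $1,417 = $283.40. Cost to traveler: $470.40. OOP to date $919.40.
Claim 3 — $3,898: deductible met; 20% of $3,898 = $779.60. Traveler owes $779.60 (running OOP $1,699).

$779.60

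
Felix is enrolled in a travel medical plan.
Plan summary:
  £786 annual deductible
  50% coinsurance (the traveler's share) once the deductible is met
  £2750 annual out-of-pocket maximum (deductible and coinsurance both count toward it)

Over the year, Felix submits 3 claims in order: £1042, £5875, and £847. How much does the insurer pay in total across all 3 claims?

£5014

Bill 1, £1042: £786 finishes the deductible; £256 goes to coinsurance; traveler's 50% is £128. Cost to traveler: £914. OOP to date £914. Insurer: £1042 − £914 = £128.
Bill 2, £5875: deductible already satisfied, so traveler's share is 50% × £5875 = £2937.50. OOP would hit £3851.50 > £2750, so the cap limits the traveler to £2750 − £914 = £1836. Plan pays £5875 − £1836 = £4039.
Bill 3, £847: deductible met; 50% of £847 = £423.50. That would push OOP to £3173.50, over the £2750 cap, so traveler pays £2750 − £2750 = £0. Plan pays £847 − £0 = £847.
Insurer total: £128 + £4039 + £847 = £5014.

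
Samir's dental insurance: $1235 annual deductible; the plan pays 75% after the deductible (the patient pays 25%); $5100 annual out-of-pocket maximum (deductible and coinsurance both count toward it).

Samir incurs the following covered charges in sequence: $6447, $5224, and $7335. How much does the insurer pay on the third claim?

#1 ($6447): deductible takes $1235, $5212 remains; patient's 25% is $1303. Patient pays $2538; OOP now $2538. Plan pays $6447 − $2538 = $3909.
#2 ($5224): deductible already satisfied, so patient's share is 25% × $5224 = $1306. Patient owes $1306 (running OOP $3844). Insurer: $5224 − $1306 = $3918.
#3 ($7335): deductible met; 25% of $7335 = $1833.75. That would push OOP to $5677.75, over the $5100 cap, so patient pays $5100 − $3844 = $1256. Plan pays $7335 − $1256 = $6079.

$6079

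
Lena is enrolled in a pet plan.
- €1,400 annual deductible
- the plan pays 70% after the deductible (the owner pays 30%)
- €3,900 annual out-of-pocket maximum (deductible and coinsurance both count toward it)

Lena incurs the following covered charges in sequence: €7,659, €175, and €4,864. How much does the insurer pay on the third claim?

€4,294.20

Bill 1, €7,659: deductible takes €1,400, €6,259 remains; 30% of €6,259 = €1,877.70. Owner owes €3,277.70 (running OOP €3,277.70). Insurer: €7,659 − €3,277.70 = €4,381.30.
Bill 2, €175: deductible already satisfied, so owner's share is 30% × €175 = €52.50. Owner pays €52.50; OOP now €3,330.20. Plan pays €175 − €52.50 = €122.50.
Bill 3, €4,864: deductible met; 30% of €4,864 = €1,459.20. Adding that to €3,330.20 gives €4,789.40, past the €3,900 cap; owner pays only €3,900 − €3,330.20 = €569.80. Insurer: €4,864 − €569.80 = €4,294.20.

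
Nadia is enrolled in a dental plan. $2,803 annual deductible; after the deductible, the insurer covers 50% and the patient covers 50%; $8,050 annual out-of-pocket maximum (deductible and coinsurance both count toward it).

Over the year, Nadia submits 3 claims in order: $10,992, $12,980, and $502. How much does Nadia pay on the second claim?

Bill 1, $10,992: $2,803 to deductible, leaving $8,189; 50% of $8,189 = $4,094.50. Patient pays $6,897.50; OOP now $6,897.50.
Bill 2, $12,980: 50% coinsurance on $12,980 = $6,490. OOP would hit $13,387.50 > $8,050, so the cap limits the patient to $8,050 − $6,897.50 = $1,152.50.

$1,152.50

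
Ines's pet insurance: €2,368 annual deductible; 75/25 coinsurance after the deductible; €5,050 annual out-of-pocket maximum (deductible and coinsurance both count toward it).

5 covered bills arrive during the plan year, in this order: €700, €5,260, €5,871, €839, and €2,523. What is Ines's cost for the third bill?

Claim 1 (€700): fully absorbed by the deductible. Owner owes €700 (running OOP €700).
Claim 2 (€5,260): €1,668 to deductible, leaving €3,592; coinsurance €3,592 × 25% = €898. Cost to owner: €2,566. OOP to date €3,266.
Claim 3 (€5,871): deductible already satisfied, so owner's share is 25% × €5,871 = €1,467.75. Owner owes €1,467.75 (running OOP €4,733.75).

€1,467.75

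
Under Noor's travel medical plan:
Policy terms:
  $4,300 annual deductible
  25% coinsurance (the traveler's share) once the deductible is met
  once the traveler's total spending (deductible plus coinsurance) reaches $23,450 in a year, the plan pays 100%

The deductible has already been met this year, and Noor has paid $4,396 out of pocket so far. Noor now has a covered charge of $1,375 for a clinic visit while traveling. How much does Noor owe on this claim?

The deductible is already satisfied, so the full bill goes to coinsurance.
Coinsurance: $1,375 × 25% = $343.75.
Total out-of-pocket so far would be $4,396 + $343.75 = $4,739.75, below the $23,450 cap — no reduction.

$343.75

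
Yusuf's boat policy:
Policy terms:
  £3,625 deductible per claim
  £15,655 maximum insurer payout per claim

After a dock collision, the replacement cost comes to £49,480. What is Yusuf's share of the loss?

Subtract the deductible: £49,480 − £3,625 = £45,855.
£45,855 exceeds the £15,655 limit, so the insurer pays the limit: £15,655.
Owner's share is the uncovered remainder: £49,480 − £15,655 = £33,825.

£33,825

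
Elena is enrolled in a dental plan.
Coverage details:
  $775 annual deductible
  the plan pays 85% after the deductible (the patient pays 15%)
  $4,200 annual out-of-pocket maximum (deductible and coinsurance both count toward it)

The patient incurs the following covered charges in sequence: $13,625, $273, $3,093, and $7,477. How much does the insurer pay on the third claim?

$2,629.05

Bill 1, $13,625: deductible takes $775, $12,850 remains; patient's 15% is $1,927.50. Patient owes $2,702.50 (running OOP $2,702.50). Insurer: $13,625 − $2,702.50 = $10,922.50.
Bill 2, $273: deductible already satisfied, so patient's share is 15% × $273 = $40.95. Cost to patient: $40.95. OOP to date $2,743.45. Insurer: $273 − $40.95 = $232.05.
Bill 3, $3,093: 15% coinsurance on $3,093 = $463.95. Patient pays $463.95; OOP now $3,207.40. Insurer: $3,093 − $463.95 = $2,629.05.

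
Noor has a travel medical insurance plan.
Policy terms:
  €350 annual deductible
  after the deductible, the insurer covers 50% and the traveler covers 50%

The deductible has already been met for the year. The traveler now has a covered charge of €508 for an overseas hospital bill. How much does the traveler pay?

€254

With the deductible met, the entire €508 is subject to coinsurance.
Traveler's 50% share of €508 is €254.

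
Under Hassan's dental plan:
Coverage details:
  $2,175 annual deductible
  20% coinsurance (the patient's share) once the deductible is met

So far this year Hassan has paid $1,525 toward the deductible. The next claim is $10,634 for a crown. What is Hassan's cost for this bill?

Deductible still to meet: $2,175 − $1,525 = $650.
After the $650 deductible portion, $10,634 − $650 = $9,984 is subject to coinsurance.
Patient's 20% share of $9,984 is $1,996.80.
So the patient owes $650 + $1,996.80 = $2,646.80.

$2,646.80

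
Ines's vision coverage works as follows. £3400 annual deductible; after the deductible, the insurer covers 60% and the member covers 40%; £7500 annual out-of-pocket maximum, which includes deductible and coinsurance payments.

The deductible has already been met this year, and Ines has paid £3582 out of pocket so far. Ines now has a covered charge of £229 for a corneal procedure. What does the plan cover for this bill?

£137.40

The deductible is already satisfied, so the full bill goes to coinsurance.
Member's 40% share of £229 is £91.60.
Cumulative spending £3582 + £91.60 = £3673.60 stays under the £7500 maximum.
Insurer pays the balance: £229 − £91.60 = £137.40.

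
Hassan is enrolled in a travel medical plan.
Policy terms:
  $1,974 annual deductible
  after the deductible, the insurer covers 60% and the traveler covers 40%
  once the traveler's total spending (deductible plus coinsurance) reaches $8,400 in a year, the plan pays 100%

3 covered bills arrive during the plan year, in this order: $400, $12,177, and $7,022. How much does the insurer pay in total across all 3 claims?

Bill 1, $400: entire amount goes to the deductible. Traveler pays $400; OOP now $400. Insurer: $400 − $400 = $0.
Bill 2, $12,177: $1,574 to deductible, leaving $10,603; traveler's 40% is $4,241.20. Cost to traveler: $5,815.20. OOP to date $6,215.20. Insurer: $12,177 − $5,815.20 = $6,361.80.
Bill 3, $7,022: deductible already satisfied, so traveler's share is 40% × $7,022 = $2,808.80. That would push OOP to $9,024, over the $8,400 cap, so traveler pays $8,400 − $6,215.20 = $2,184.80. Insurer: $7,022 − $2,184.80 = $4,837.20.
Insurer total: $0 + $6,361.80 + $4,837.20 = $11,199.

$11,199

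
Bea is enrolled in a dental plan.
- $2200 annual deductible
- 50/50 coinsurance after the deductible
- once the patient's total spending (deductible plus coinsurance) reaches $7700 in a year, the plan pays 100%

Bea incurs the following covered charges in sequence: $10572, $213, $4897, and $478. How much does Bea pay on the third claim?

$1207.50

#1 ($10572): $2200 to deductible, leaving $8372; patient's 50% is $4186. Patient owes $6386 (running OOP $6386).
#2 ($213): deductible already satisfied, so patient's share is 50% × $213 = $106.50. Cost to patient: $106.50. OOP to date $6492.50.
#3 ($4897): deductible already satisfied, so patient's share is 50% × $4897 = $2448.50. That would push OOP to $8941, over the $7700 cap, so patient pays $7700 − $6492.50 = $1207.50.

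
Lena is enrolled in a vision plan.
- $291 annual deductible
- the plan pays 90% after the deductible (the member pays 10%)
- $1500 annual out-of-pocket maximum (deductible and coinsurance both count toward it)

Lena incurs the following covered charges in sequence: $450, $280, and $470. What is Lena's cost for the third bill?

$47

Bill 1, $450: $291 to deductible, leaving $159; 10% of $159 = $15.90. Member owes $306.90 (running OOP $306.90).
Bill 2, $280: deductible met; 10% of $280 = $28. Cost to member: $28. OOP to date $334.90.
Bill 3, $470: 10% coinsurance on $470 = $47. Member pays $47; OOP now $381.90.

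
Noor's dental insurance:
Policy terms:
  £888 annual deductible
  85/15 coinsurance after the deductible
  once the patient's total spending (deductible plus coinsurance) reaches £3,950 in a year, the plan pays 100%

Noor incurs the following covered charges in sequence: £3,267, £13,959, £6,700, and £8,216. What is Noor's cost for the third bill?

£611.30

#1 (£3,267): £888 finishes the deductible; £2,379 goes to coinsurance; 15% of £2,379 = £356.85. Cost to patient: £1,244.85. OOP to date £1,244.85.
#2 (£13,959): 15% coinsurance on £13,959 = £2,093.85. Patient owes £2,093.85 (running OOP £3,338.70).
#3 (£6,700): deductible met; 15% of £6,700 = £1,005. OOP would hit £4,343.70 > £3,950, so the cap limits the patient to £3,950 − £3,338.70 = £611.30.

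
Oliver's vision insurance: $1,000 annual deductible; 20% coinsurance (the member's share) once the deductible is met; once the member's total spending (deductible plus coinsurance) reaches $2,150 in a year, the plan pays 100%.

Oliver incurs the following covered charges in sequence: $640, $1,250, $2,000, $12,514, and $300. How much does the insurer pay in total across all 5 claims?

$14,554

#1 ($640): fully absorbed by the deductible. Cost to member: $640. OOP to date $640. Plan pays $640 − $640 = $0.
#2 ($1,250): deductible takes $360, $890 remains; member's 20% is $178. Member pays $538; OOP now $1,178. Insurer: $1,250 − $538 = $712.
#3 ($2,000): deductible already satisfied, so member's share is 20% × $2,000 = $400. Member pays $400; OOP now $1,578. Insurer: $2,000 − $400 = $1,600.
#4 ($12,514): 20% coinsurance on $12,514 = $2,502.80. That would push OOP to $4,080.80, over the $2,150 cap, so member pays $2,150 − $1,578 = $572. Insurer: $12,514 − $572 = $11,942.
#5 ($300): 20% coinsurance on $300 = $60. Adding that to $2,150 gives $2,210, past the $2,150 cap; member pays only $2,150 − $2,150 = $0. Insurer: $300 − $0 = $300.
Insurer total: $0 + $712 + $1,600 + $11,942 + $300 = $14,554.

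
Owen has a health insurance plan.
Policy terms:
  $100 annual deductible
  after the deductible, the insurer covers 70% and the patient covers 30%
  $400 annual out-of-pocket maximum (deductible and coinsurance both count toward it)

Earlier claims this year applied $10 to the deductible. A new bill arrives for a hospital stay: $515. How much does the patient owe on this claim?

Deductible still to meet: $100 − $10 = $90.
After the $90 deductible portion, $515 − $90 = $425 is subject to coinsurance.
Coinsurance: $425 × 30% = $127.50.
So the patient owes $90 + $127.50 = $217.50 before any cap.
Cumulative spending $10 + $217.50 = $227.50 stays under the $400 maximum.

$217.50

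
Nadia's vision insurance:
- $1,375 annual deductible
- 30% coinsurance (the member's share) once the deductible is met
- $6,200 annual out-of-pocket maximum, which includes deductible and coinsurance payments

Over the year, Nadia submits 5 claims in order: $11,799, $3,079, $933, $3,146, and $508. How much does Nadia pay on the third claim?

Bill 1, $11,799: deductible takes $1,375, $10,424 remains; 30% of $10,424 = $3,127.20. Member owes $4,502.20 (running OOP $4,502.20).
Bill 2, $3,079: 30% coinsurance on $3,079 = $923.70. Cost to member: $923.70. OOP to date $5,425.90.
Bill 3, $933: 30% coinsurance on $933 = $279.90. Cost to member: $279.90. OOP to date $5,705.80.

$279.90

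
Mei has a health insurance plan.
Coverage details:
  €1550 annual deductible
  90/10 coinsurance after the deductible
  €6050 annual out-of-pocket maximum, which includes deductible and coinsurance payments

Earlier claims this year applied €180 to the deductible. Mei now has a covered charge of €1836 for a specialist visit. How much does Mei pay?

€1416.60

Deductible still to meet: €1550 − €180 = €1370.
After the €1370 deductible portion, €1836 − €1370 = €466 is subject to coinsurance.
Coinsurance: €466 × 10% = €46.60.
Patient responsibility before any cap: €1370 + €46.60 = €1416.60.
Year-to-date out-of-pocket becomes €180 + €1416.60 = €1596.60, still under the €6050 maximum, so no cap applies.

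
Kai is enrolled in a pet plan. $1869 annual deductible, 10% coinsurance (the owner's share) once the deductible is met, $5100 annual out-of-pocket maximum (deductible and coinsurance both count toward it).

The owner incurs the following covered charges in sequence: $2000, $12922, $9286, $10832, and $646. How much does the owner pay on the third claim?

$928.60

Claim 1 ($2000): $1869 finishes the deductible; $131 goes to coinsurance; owner's 10% is $13.10. Cost to owner: $1882.10. OOP to date $1882.10.
Claim 2 ($12922): deductible met; 10% of $12922 = $1292.20. Owner owes $1292.20 (running OOP $3174.30).
Claim 3 ($9286): 10% coinsurance on $9286 = $928.60. Cost to owner: $928.60. OOP to date $4102.90.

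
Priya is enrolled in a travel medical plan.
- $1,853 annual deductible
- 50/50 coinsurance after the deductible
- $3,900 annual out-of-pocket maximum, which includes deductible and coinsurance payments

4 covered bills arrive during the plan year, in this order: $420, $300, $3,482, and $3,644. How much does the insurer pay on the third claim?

Claim 1 ($420): all of it applies to the deductible. Traveler pays $420; OOP now $420. Insurer: $420 − $420 = $0.
Claim 2 ($300): entire amount goes to the deductible. Cost to traveler: $300. OOP to date $720. Plan pays $300 − $300 = $0.
Claim 3 ($3,482): $1,133 finishes the deductible; $2,349 goes to coinsurance; coinsurance $2,349 × 50% = $1,174.50. Traveler pays $2,307.50; OOP now $3,027.50. Plan pays $3,482 − $2,307.50 = $1,174.50.

$1,174.50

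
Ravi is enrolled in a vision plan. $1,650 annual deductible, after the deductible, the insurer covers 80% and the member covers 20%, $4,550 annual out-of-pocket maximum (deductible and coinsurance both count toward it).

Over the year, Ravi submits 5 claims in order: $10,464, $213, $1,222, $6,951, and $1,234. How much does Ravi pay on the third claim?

$244.40

Claim 1 ($10,464): $1,650 to deductible, leaving $8,814; coinsurance $8,814 × 20% = $1,762.80. Member owes $3,412.80 (running OOP $3,412.80).
Claim 2 ($213): 20% coinsurance on $213 = $42.60. Member pays $42.60; OOP now $3,455.40.
Claim 3 ($1,222): deductible already satisfied, so member's share is 20% × $1,222 = $244.40. Member pays $244.40; OOP now $3,699.80.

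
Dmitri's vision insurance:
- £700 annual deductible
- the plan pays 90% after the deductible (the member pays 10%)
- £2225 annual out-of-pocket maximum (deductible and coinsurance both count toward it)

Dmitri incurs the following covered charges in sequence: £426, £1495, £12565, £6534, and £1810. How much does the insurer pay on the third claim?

Claim 1 — £426: all of it applies to the deductible. Cost to member: £426. OOP to date £426. Insurer: £426 − £426 = £0.
Claim 2 — £1495: £274 to deductible, leaving £1221; member's 10% is £122.10. Member owes £396.10 (running OOP £822.10). Insurer: £1495 − £396.10 = £1098.90.
Claim 3 — £12565: 10% coinsurance on £12565 = £1256.50. Cost to member: £1256.50. OOP to date £2078.60. Plan pays £12565 − £1256.50 = £11308.50.

£11308.50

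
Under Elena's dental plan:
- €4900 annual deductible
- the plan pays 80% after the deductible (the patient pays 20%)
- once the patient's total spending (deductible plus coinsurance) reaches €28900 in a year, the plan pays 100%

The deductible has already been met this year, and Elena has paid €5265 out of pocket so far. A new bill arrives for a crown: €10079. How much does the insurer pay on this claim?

The deductible is already satisfied, so the full bill goes to coinsurance.
Coinsurance: €10079 × 20% = €2015.80.
Year-to-date out-of-pocket becomes €5265 + €2015.80 = €7280.80, still under the €28900 maximum, so no cap applies.
The insurer covers the remainder: €10079 − €2015.80 = €8063.20.

€8063.20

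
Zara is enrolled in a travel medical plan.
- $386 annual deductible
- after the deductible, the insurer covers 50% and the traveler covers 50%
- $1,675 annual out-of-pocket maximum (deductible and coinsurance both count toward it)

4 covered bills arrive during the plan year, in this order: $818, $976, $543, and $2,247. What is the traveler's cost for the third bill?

Bill 1, $818: deductible takes $386, $432 remains; coinsurance $432 × 50% = $216. Traveler owes $602 (running OOP $602).
Bill 2, $976: deductible met; 50% of $976 = $488. Cost to traveler: $488. OOP to date $1,090.
Bill 3, $543: 50% coinsurance on $543 = $271.50. Cost to traveler: $271.50. OOP to date $1,361.50.

$271.50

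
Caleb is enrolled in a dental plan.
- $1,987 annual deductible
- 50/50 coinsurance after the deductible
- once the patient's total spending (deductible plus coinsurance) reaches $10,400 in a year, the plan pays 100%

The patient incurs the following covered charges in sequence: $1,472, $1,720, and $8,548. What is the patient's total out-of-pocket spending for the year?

$6,863.50

#1 ($1,472): entire amount goes to the deductible. Cost to patient: $1,472. OOP to date $1,472.
#2 ($1,720): $515 to deductible, leaving $1,205; 50% of $1,205 = $602.50. Patient owes $1,117.50 (running OOP $2,589.50).
#3 ($8,548): deductible met; 50% of $8,548 = $4,274. Cost to patient: $4,274. OOP to date $6,863.50.
Summing the patient's payments: $1,472 + $1,117.50 + $4,274 = $6,863.50.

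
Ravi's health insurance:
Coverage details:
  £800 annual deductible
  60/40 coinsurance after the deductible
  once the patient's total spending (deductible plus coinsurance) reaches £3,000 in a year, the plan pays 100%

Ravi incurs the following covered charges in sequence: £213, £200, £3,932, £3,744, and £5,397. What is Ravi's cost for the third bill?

£1,805

Claim 1 — £213: fully absorbed by the deductible. Patient owes £213 (running OOP £213).
Claim 2 — £200: entire amount goes to the deductible. Cost to patient: £200. OOP to date £413.
Claim 3 — £3,932: £387 finishes the deductible; £3,545 goes to coinsurance; patient's 40% is £1,418. Cost to patient: £1,805. OOP to date £2,218.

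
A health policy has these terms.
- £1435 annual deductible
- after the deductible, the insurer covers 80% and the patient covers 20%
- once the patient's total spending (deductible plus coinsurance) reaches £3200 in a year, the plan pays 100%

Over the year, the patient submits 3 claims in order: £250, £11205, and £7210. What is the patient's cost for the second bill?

£2950

Bill 1, £250: fully absorbed by the deductible. Cost to patient: £250. OOP to date £250.
Bill 2, £11205: £1185 finishes the deductible; £10020 goes to coinsurance; coinsurance £10020 × 20% = £2004. Together that's £1185 + £2004 = £3189. That would push OOP to £3439, over the £3200 cap, so patient pays £3200 − £250 = £2950.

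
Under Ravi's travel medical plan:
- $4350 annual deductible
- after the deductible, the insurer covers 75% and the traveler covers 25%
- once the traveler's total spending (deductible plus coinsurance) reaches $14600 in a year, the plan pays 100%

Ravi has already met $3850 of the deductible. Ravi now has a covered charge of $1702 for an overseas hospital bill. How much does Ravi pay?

Deductible still to meet: $4350 − $3850 = $500.
That leaves $1702 − $500 = $1202 for coinsurance.
Coinsurance: $1202 × 25% = $300.50.
So the traveler owes $500 + $300.50 = $800.50 before any cap.
Total out-of-pocket so far would be $3850 + $800.50 = $4650.50, below the $14600 cap — no reduction.

$800.50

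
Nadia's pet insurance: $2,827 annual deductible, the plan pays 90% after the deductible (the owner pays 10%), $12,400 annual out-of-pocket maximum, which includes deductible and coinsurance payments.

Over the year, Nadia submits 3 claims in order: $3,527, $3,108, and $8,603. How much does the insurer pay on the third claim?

#1 ($3,527): deductible takes $2,827, $700 remains; owner's 10% is $70. Owner owes $2,897 (running OOP $2,897). Insurer: $3,527 − $2,897 = $630.
#2 ($3,108): deductible met; 10% of $3,108 = $310.80. Owner owes $310.80 (running OOP $3,207.80). Plan pays $3,108 − $310.80 = $2,797.20.
#3 ($8,603): deductible met; 10% of $8,603 = $860.30. Owner pays $860.30; OOP now $4,068.10. Plan pays $8,603 − $860.30 = $7,742.70.

$7,742.70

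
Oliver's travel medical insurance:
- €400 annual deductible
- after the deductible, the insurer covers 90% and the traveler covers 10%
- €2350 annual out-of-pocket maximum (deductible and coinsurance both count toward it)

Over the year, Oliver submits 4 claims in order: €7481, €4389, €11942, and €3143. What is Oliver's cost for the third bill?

€803

Claim 1 — €7481: €400 finishes the deductible; €7081 goes to coinsurance; traveler's 10% is €708.10. Cost to traveler: €1108.10. OOP to date €1108.10.
Claim 2 — €4389: deductible met; 10% of €4389 = €438.90. Traveler pays €438.90; OOP now €1547.
Claim 3 — €11942: 10% coinsurance on €11942 = €1194.20. OOP would hit €2741.20 > €2350, so the cap limits the traveler to €2350 − €1547 = €803.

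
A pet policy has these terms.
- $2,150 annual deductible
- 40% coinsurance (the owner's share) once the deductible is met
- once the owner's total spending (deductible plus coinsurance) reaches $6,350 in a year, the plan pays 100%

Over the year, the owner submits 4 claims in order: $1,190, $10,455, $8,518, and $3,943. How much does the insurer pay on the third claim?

Bill 1, $1,190: all of it applies to the deductible. Cost to owner: $1,190. OOP to date $1,190. Plan pays $1,190 − $1,190 = $0.
Bill 2, $10,455: $960 finishes the deductible; $9,495 goes to coinsurance; 40% of $9,495 = $3,798. Cost to owner: $4,758. OOP to date $5,948. Insurer: $10,455 − $4,758 = $5,697.
Bill 3, $8,518: 40% coinsurance on $8,518 = $3,407.20. OOP would hit $9,355.20 > $6,350, so the cap limits the owner to $6,350 − $5,948 = $402. Plan pays $8,518 − $402 = $8,116.

$8,116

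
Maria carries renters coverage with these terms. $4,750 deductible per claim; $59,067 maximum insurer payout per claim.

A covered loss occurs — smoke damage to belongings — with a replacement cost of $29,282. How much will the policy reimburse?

$24,532

Subtract the deductible: $29,282 − $4,750 = $24,532.
$24,532 ≤ $59,067, so the limit doesn't bind; insurer pays $24,532.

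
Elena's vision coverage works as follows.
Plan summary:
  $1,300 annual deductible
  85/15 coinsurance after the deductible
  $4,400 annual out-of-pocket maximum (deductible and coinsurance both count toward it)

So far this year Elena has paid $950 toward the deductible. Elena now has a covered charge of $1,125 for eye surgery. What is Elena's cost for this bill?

Remaining deductible: $1,300 − $950 = $350.
The remaining $775 (= $1,125 − $350) moves to coinsurance.
Member's 15% share of $775 is $116.25.
That puts the member's cost at $350 + $116.25 = $466.25 before any cap.
Total out-of-pocket so far would be $950 + $466.25 = $1,416.25, below the $4,400 cap — no reduction.

$466.25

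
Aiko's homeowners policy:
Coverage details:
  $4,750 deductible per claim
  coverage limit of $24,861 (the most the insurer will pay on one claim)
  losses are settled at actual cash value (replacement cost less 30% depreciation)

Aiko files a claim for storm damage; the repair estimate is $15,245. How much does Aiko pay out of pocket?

$9,323.50

Depreciate 30%: the covered value is $15,245 × 0.7 = $10,671.50.
Less the $4,750 deductible: $10,671.50 − $4,750 = $5,921.50.
That's under the $24,861 cap, so the insurer reimburses the full $5,921.50.
Out of pocket: $15,245 − $5,921.50 = $9,323.50.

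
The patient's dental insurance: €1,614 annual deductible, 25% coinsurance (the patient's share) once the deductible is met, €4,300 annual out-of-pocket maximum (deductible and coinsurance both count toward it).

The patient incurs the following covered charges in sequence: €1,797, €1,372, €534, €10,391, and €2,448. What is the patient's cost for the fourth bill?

€2,163.75

#1 (€1,797): €1,614 finishes the deductible; €183 goes to coinsurance; patient's 25% is €45.75. Cost to patient: €1,659.75. OOP to date €1,659.75.
#2 (€1,372): deductible met; 25% of €1,372 = €343. Patient pays €343; OOP now €2,002.75.
#3 (€534): 25% coinsurance on €534 = €133.50. Cost to patient: €133.50. OOP to date €2,136.25.
#4 (€10,391): deductible already satisfied, so patient's share is 25% × €10,391 = €2,597.75. That would push OOP to €4,734, over the €4,300 cap, so patient pays €4,300 − €2,136.25 = €2,163.75.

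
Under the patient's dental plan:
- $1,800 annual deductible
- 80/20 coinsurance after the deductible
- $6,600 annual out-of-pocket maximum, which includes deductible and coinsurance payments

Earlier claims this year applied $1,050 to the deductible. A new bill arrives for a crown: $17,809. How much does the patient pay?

$4,161.80

$1,050 of the $1,800 deductible is already met, leaving $750.
After the $750 deductible portion, $17,809 − $750 = $17,059 is subject to coinsurance.
20% of $17,059 = $3,411.80 falls to the patient.
That puts the patient's cost at $750 + $3,411.80 = $4,161.80 before any cap.
Cumulative spending $1,050 + $4,161.80 = $5,211.80 stays under the $6,600 maximum.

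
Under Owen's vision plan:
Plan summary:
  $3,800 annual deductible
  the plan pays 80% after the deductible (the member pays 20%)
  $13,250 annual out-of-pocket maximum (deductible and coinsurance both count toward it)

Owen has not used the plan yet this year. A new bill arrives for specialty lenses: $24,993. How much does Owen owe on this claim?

$8,038.60

Deductible not yet touched, so the first $3,800 of the bill goes to the deductible.
That leaves $24,993 − $3,800 = $21,193 for coinsurance.
Member's 20% share of $21,193 is $4,238.60.
Member responsibility before any cap: $3,800 + $4,238.60 = $8,038.60.
Total out-of-pocket so far would be $0 + $8,038.60 = $8,038.60, below the $13,250 cap — no reduction.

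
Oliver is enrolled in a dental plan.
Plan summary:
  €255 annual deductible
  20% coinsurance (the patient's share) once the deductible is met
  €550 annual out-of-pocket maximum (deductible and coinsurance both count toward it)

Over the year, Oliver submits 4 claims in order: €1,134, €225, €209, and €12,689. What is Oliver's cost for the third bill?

Claim 1 (€1,134): €255 finishes the deductible; €879 goes to coinsurance; coinsurance €879 × 20% = €175.80. Patient owes €430.80 (running OOP €430.80).
Claim 2 (€225): deductible met; 20% of €225 = €45. Patient pays €45; OOP now €475.80.
Claim 3 (€209): deductible already satisfied, so patient's share is 20% × €209 = €41.80. Patient owes €41.80 (running OOP €517.60).

€41.80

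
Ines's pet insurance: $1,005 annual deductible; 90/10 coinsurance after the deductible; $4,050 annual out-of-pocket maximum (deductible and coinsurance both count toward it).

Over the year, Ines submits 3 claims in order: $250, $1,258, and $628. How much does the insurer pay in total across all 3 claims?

$1,017.90

Claim 1 ($250): all of it applies to the deductible. Owner owes $250 (running OOP $250). Insurer: $250 − $250 = $0.
Claim 2 ($1,258): $755 to deductible, leaving $503; 10% of $503 = $50.30. Owner pays $805.30; OOP now $1,055.30. Insurer: $1,258 − $805.30 = $452.70.
Claim 3 ($628): deductible met; 10% of $628 = $62.80. Owner pays $62.80; OOP now $1,118.10. Plan pays $628 − $62.80 = $565.20.
Insurer total: $0 + $452.70 + $565.20 = $1,017.90.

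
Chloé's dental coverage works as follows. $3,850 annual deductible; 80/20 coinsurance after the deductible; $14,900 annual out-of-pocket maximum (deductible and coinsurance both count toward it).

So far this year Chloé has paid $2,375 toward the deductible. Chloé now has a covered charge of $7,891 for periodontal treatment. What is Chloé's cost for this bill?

$2,375 of the $3,850 deductible is already met, leaving $1,475.
The remaining $6,416 (= $7,891 − $1,475) moves to coinsurance.
20% of $6,416 = $1,283.20 falls to the patient.
So the patient owes $1,475 + $1,283.20 = $2,758.20 before any cap.
Year-to-date out-of-pocket becomes $2,375 + $2,758.20 = $5,133.20, still under the $14,900 maximum, so no cap applies.

$2,758.20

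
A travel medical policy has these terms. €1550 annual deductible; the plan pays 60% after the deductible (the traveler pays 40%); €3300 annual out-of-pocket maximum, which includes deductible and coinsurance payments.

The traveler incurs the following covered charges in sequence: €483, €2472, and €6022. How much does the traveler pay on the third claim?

€1188

#1 (€483): all of it applies to the deductible. Cost to traveler: €483. OOP to date €483.
#2 (€2472): €1067 to deductible, leaving €1405; coinsurance €1405 × 40% = €562. Cost to traveler: €1629. OOP to date €2112.
#3 (€6022): deductible met; 40% of €6022 = €2408.80. Adding that to €2112 gives €4520.80, past the €3300 cap; traveler pays only €3300 − €2112 = €1188.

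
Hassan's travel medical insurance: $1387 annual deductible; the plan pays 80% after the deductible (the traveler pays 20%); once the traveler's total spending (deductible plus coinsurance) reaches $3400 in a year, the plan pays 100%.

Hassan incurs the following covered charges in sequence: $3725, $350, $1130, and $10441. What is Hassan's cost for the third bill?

$226

Claim 1 ($3725): $1387 to deductible, leaving $2338; traveler's 20% is $467.60. Cost to traveler: $1854.60. OOP to date $1854.60.
Claim 2 ($350): 20% coinsurance on $350 = $70. Traveler pays $70; OOP now $1924.60.
Claim 3 ($1130): 20% coinsurance on $1130 = $226. Traveler owes $226 (running OOP $2150.60).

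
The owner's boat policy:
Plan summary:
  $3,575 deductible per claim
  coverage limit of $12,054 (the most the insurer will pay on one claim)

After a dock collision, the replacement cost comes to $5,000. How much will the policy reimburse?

$1,425

Less the $3,575 deductible: $5,000 − $3,575 = $1,425.
$1,425 is within the $12,054 limit, so the insurer pays $1,425.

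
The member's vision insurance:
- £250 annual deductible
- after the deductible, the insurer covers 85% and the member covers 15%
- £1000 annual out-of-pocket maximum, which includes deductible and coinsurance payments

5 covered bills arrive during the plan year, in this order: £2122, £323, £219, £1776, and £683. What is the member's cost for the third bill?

£32.85

#1 (£2122): £250 to deductible, leaving £1872; coinsurance £1872 × 15% = £280.80. Member pays £530.80; OOP now £530.80.
#2 (£323): deductible already satisfied, so member's share is 15% × £323 = £48.45. Member owes £48.45 (running OOP £579.25).
#3 (£219): 15% coinsurance on £219 = £32.85. Cost to member: £32.85. OOP to date £612.10.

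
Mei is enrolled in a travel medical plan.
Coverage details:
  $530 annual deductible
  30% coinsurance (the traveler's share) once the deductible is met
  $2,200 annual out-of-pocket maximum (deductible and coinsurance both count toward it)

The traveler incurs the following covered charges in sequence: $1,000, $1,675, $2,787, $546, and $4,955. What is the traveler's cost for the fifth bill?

Bill 1, $1,000: $530 finishes the deductible; $470 goes to coinsurance; coinsurance $470 × 30% = $141. Traveler pays $671; OOP now $671.
Bill 2, $1,675: deductible met; 30% of $1,675 = $502.50. Traveler owes $502.50 (running OOP $1,173.50).
Bill 3, $2,787: deductible already satisfied, so traveler's share is 30% × $2,787 = $836.10. Traveler owes $836.10 (running OOP $2,009.60).
Bill 4, $546: 30% coinsurance on $546 = $163.80. Traveler owes $163.80 (running OOP $2,173.40).
Bill 5, $4,955: deductible met; 30% of $4,955 = $1,486.50. OOP would hit $3,659.90 > $2,200, so the cap limits the traveler to $2,200 − $2,173.40 = $26.60.

$26.60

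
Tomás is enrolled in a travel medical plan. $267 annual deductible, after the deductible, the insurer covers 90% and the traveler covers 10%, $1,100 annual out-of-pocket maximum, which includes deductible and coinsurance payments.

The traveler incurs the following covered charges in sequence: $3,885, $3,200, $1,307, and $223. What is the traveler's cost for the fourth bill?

Claim 1 — $3,885: $267 to deductible, leaving $3,618; traveler's 10% is $361.80. Traveler owes $628.80 (running OOP $628.80).
Claim 2 — $3,200: 10% coinsurance on $3,200 = $320. Traveler pays $320; OOP now $948.80.
Claim 3 — $1,307: deductible met; 10% of $1,307 = $130.70. Traveler owes $130.70 (running OOP $1,079.50).
Claim 4 — $223: deductible already satisfied, so traveler's share is 10% × $223 = $22.30. Adding that to $1,079.50 gives $1,101.80, past the $1,100 cap; traveler pays only $1,100 − $1,079.50 = $20.50.

$20.50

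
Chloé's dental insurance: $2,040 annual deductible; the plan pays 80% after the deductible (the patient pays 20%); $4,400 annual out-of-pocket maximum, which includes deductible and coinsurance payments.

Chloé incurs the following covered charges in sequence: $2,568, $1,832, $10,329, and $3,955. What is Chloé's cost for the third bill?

Claim 1 ($2,568): deductible takes $2,040, $528 remains; patient's 20% is $105.60. Patient pays $2,145.60; OOP now $2,145.60.
Claim 2 ($1,832): 20% coinsurance on $1,832 = $366.40. Patient owes $366.40 (running OOP $2,512).
Claim 3 ($10,329): deductible met; 20% of $10,329 = $2,065.80. Adding that to $2,512 gives $4,577.80, past the $4,400 cap; patient pays only $4,400 − $2,512 = $1,888.

$1,888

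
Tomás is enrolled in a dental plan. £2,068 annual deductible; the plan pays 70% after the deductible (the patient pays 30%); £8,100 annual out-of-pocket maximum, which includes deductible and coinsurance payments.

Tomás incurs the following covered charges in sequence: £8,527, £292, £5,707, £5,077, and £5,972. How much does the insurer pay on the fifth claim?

Claim 1 — £8,527: £2,068 finishes the deductible; £6,459 goes to coinsurance; 30% of £6,459 = £1,937.70. Patient pays £4,005.70; OOP now £4,005.70. Plan pays £8,527 − £4,005.70 = £4,521.30.
Claim 2 — £292: deductible met; 30% of £292 = £87.60. Patient pays £87.60; OOP now £4,093.30. Plan pays £292 − £87.60 = £204.40.
Claim 3 — £5,707: deductible met; 30% of £5,707 = £1,712.10. Patient pays £1,712.10; OOP now £5,805.40. Plan pays £5,707 − £1,712.10 = £3,994.90.
Claim 4 — £5,077: deductible already satisfied, so patient's share is 30% × £5,077 = £1,523.10. Cost to patient: £1,523.10. OOP to date £7,328.50. Plan pays £5,077 − £1,523.10 = £3,553.90.
Claim 5 — £5,972: deductible met; 30% of £5,972 = £1,791.60. That would push OOP to £9,120.10, over the £8,100 cap, so patient pays £8,100 − £7,328.50 = £771.50. Insurer: £5,972 − £771.50 = £5,200.50.

£5,200.50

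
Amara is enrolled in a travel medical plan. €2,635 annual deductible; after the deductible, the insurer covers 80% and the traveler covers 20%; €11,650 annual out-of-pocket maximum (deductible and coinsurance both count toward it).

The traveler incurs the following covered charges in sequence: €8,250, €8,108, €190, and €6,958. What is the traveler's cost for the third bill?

Claim 1 — €8,250: deductible takes €2,635, €5,615 remains; traveler's 20% is €1,123. Traveler pays €3,758; OOP now €3,758.
Claim 2 — €8,108: deductible already satisfied, so traveler's share is 20% × €8,108 = €1,621.60. Cost to traveler: €1,621.60. OOP to date €5,379.60.
Claim 3 — €190: deductible already satisfied, so traveler's share is 20% × €190 = €38. Cost to traveler: €38. OOP to date €5,417.60.

€38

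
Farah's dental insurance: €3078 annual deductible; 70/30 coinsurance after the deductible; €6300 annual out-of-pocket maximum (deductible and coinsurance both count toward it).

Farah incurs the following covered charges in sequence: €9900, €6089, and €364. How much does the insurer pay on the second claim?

Bill 1, €9900: deductible takes €3078, €6822 remains; 30% of €6822 = €2046.60. Patient owes €5124.60 (running OOP €5124.60). Insurer: €9900 − €5124.60 = €4775.40.
Bill 2, €6089: deductible already satisfied, so patient's share is 30% × €6089 = €1826.70. That would push OOP to €6951.30, over the €6300 cap, so patient pays €6300 − €5124.60 = €1175.40. Plan pays €6089 − €1175.40 = €4913.60.

€4913.60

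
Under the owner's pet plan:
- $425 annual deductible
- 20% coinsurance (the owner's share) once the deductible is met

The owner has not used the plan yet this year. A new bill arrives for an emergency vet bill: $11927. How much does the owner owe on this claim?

$2725.40

The full $425 deductible is still open; $425 of this bill applies to it.
The remaining $11502 (= $11927 − $425) moves to coinsurance.
Owner's 20% share of $11502 is $2300.40.
That puts the owner's cost at $425 + $2300.40 = $2725.40.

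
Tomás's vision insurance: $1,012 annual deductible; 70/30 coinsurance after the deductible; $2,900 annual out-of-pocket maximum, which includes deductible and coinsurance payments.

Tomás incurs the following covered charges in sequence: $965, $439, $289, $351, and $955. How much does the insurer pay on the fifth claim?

$668.50

Bill 1, $965: entire amount goes to the deductible. Cost to member: $965. OOP to date $965. Insurer: $965 − $965 = $0.
Bill 2, $439: $47 finishes the deductible; $392 goes to coinsurance; coinsurance $392 × 30% = $117.60. Cost to member: $164.60. OOP to date $1,129.60. Plan pays $439 − $164.60 = $274.40.
Bill 3, $289: deductible already satisfied, so member's share is 30% × $289 = $86.70. Member owes $86.70 (running OOP $1,216.30). Plan pays $289 − $86.70 = $202.30.
Bill 4, $351: 30% coinsurance on $351 = $105.30. Cost to member: $105.30. OOP to date $1,321.60. Insurer: $351 − $105.30 = $245.70.
Bill 5, $955: deductible met; 30% of $955 = $286.50. Member owes $286.50 (running OOP $1,608.10). Insurer: $955 − $286.50 = $668.50.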